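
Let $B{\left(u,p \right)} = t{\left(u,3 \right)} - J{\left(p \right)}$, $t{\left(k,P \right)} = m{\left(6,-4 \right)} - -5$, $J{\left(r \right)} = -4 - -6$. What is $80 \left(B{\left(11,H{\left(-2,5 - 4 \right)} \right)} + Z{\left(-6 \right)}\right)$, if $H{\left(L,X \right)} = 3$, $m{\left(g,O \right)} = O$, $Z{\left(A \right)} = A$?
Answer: $-560$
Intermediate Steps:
$J{\left(r \right)} = 2$ ($J{\left(r \right)} = -4 + 6 = 2$)
$t{\left(k,P \right)} = 1$ ($t{\left(k,P \right)} = -4 - -5 = -4 + 5 = 1$)
$B{\left(u,p \right)} = -1$ ($B{\left(u,p \right)} = 1 - 2 = -1$)
$80 \left(B{\left(11,H{\left(-2,5 - 4 \right)} \right)} + Z{\left(-6 \right)}\right) = 80 \left(-1 - 6\right) = 80 \left(-7\right) = -560$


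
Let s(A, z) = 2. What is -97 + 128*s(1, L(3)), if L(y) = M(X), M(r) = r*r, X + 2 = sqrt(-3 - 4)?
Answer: 159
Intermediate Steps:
X = -2 + I*sqrt(7) (X = -2 + sqrt(-3 - 4) = -2 + sqrt(-7) = -2 + I*sqrt(7) ≈ -2.0 + 2.6458*I)
M(r) = r**2
L(y) = (-2 + I*sqrt(7))**2
-97 + 128*s(1, L(3)) = -97 + 128*2 = -97 + 256 = 159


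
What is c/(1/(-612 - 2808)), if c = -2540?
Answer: 8686800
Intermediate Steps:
c/(1/(-612 - 2808)) = -2540/(1/(-612 - 2808)) = -2540/(1/(-3420)) = -2540/(-1/3420) = -2540*(-3420) = 8686800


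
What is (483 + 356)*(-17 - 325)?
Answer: -286938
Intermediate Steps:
(483 + 356)*(-17 - 325) = 839*(-342) = -286938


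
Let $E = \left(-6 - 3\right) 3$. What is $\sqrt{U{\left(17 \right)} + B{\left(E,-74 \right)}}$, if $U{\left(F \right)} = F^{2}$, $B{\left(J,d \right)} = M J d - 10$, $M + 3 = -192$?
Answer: $3 i \sqrt{43259} \approx 623.96 i$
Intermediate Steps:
$M = -195$ ($M = -3 - 192 = -195$)
$E = -27$ ($E = \left(-9\right) 3 = -27$)
$B{\left(J,d \right)} = -10 - 195 J d$ ($B{\left(J,d \right)} = - 195 J d - 10 = -10 - 195 J d$)
$\sqrt{U{\left(17 \right)} + B{\left(E,-74 \right)}} = \sqrt{17^{2} - \left(10 - -389610\right)} = \sqrt{289 - 389620} = \sqrt{-389331} = 3 i \sqrt{43259}$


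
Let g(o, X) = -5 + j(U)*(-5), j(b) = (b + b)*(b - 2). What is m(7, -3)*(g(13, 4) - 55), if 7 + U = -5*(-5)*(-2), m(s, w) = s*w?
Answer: 707490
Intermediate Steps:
U = -57 (U = -7 - 5*(-5)*(-2) = -7 + 25*(-2) = -7 - 50 = -57)
j(b) = 2*b*(-2 + b) (j(b) = (2*b)*(-2 + b) = 2*b*(-2 + b))
g(o, X) = -33635 (g(o, X) = -5 + (2*(-57)*(-2 - 57))*(-5) = -5 + (2*(-57)*(-59))*(-5) = -5 + 6726*(-5) = -5 - 33630 = -33635)
m(7, -3)*(g(13, 4) - 55) = (7*(-3))*(-33635 - 55) = -21*(-33690) = 707490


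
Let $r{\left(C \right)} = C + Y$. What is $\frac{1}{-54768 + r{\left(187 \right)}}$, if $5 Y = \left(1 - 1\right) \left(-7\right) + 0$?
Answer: $- \frac{1}{54581} \approx -1.8321 \cdot 10^{-5}$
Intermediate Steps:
$Y = 0$ ($Y = \frac{\left(1 - 1\right) \left(-7\right) + 0}{5} = \frac{0 \left(-7\right) + 0}{5} = \frac{0 + 0}{5} = \frac{1}{5} \cdot 0 = 0$)
$r{\left(C \right)} = C$ ($r{\left(C \right)} = C + 0 = C$)
$\frac{1}{-54768 + r{\left(187 \right)}} = \frac{1}{-54768 + 187} = \frac{1}{-54581} = - \frac{1}{54581}$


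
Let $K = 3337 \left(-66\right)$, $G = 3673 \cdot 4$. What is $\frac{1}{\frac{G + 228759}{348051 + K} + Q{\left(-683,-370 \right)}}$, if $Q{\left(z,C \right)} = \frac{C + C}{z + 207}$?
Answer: $\frac{15209271}{52615334} \approx 0.28907$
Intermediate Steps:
$G = 14692$
$Q{\left(z,C \right)} = \frac{2 C}{207 + z}$
$K = -220242$
$\frac{1}{\frac{G + 228759}{348051 + K} + Q{\left(-683,-370 \right)}} = \frac{1}{\frac{14692 + 228759}{348051 - 220242} + 2 \left(-370\right) \frac{1}{207 - 683}} = \frac{1}{\frac{243451}{127809} + 2 \left(-370\right) \frac{1}{-476}} = \frac{1}{243451 \cdot \frac{1}{127809} + 2 \left(-370\right) \left(- \frac{1}{476}\right)} = \frac{1}{\frac{243451}{127809} + \frac{185}{119}} = \frac{1}{\frac{52615334}{15209271}} = \frac{15209271}{52615334}$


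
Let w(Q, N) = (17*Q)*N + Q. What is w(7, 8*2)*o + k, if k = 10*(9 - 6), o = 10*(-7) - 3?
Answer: -139473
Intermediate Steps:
o = -73 (o = -70 - 3 = -73)
w(Q, N) = Q + 17*N*Q (w(Q, N) = 17*N*Q + Q = Q + 17*N*Q)
k = 30 (k = 10*3 = 30)
w(7, 8*2)*o + k = (7*(1 + 17*(8*2)))*(-73) + 30 = (7*(1 + 17*16))*(-73) + 30 = (7*(1 + 272))*(-73) + 30 = (7*273)*(-73) + 30 = 1911*(-73) + 30 = -139503 + 30 = -139473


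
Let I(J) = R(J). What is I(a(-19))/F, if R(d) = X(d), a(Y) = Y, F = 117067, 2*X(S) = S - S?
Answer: 0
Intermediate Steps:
X(S) = 0 (X(S) = (S - S)/2 = (1/2)*0 = 0)
R(d) = 0
I(J) = 0
I(a(-19))/F = 0/117067 = 0*(1/117067) = 0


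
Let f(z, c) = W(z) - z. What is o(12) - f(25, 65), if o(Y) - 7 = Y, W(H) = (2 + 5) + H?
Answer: 12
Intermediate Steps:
W(H) = 7 + H
f(z, c) = 7 (f(z, c) = (7 + z) - z = 7)
o(Y) = 7 + Y
o(12) - f(25, 65) = (7 + 12) - 1*7 = 19 - 7 = 12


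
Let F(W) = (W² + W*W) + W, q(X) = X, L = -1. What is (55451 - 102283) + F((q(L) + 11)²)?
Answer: -26732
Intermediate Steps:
F(W) = W + 2*W² (F(W) = (W² + W²) + W = 2*W² + W = W + 2*W²)
(55451 - 102283) + F((q(L) + 11)²) = (55451 - 102283) + (-1 + 11)²*(1 + 2*(-1 + 11)²) = -46832 + 10²*(1 + 2*10²) = -46832 + 100*(1 + 2*100) = -46832 + 100*(1 + 200) = -46832 + 100*201 = -46832 + 20100 = -26732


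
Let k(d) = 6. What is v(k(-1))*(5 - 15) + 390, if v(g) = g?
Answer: 330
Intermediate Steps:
v(k(-1))*(5 - 15) + 390 = 6*(5 - 15) + 390 = 6*(-10) + 390 = -60 + 390 = 330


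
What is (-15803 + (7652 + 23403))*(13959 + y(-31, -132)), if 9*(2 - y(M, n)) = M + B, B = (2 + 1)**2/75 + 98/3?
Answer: 47909282444/225 ≈ 2.1293e+8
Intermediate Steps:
B = 2459/75 (B = 3**2*(1/75) + 98*(1/3) = 9*(1/75) + 98/3 = 3/25 + 98/3 = 2459/75 ≈ 32.787)
y(M, n) = -1109/675 - M/9 (y(M, n) = 2 - (M + 2459/75)/9 = 2 - (2459/75 + M)/9 = 2 + (-2459/675 - M/9) = -1109/675 - M/9)
(-15803 + (7652 + 23403))*(13959 + y(-31, -132)) = (-15803 + (7652 + 23403))*(13959 + (-1109/675 - 1/9*(-31))) = (-15803 + 31055)*(13959 + (-1109/675 + 31/9)) = 15252*(13959 + 1216/675) = 15252*(9423541/675) = 47909282444/225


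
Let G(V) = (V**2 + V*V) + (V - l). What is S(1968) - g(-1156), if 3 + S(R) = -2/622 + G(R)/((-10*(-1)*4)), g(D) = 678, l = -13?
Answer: 2401165339/12440 ≈ 1.9302e+5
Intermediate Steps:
G(V) = 13 + V + 2*V**2 (G(V) = (V**2 + V*V) + (V - 1*(-13)) = (V**2 + V**2) + (V + 13) = 2*V**2 + (13 + V) = 13 + V + 2*V**2)
S(R) = -33317/12440 + R**2/20 + R/40 (S(R) = -3 + (-2/622 + (13 + R + 2*R**2)/((-10*(-1)*4))) = -3 + (-2*1/622 + (13 + R + 2*R**2)/((10*4))) = -3 + (-1/311 + (13 + R + 2*R**2)/40) = -3 + (-1/311 + (13 + R + 2*R**2)*(1/40)) = -3 + (-1/311 + (13/40 + R**2/20 + R/40)) = -3 + (4003/12440 + R**2/20 + R/40) = -33317/12440 + R**2/20 + R/40)
S(1968) - g(-1156) = (-33317/12440 + (1/20)*1968**2 + (1/40)*1968) - 1*678 = (-33317/12440 + (1/20)*3873024 + 246/5) - 678 = (-33317/12440 + 968256/5 + 246/5) - 678 = 2409599659/12440 - 678 = 2401165339/12440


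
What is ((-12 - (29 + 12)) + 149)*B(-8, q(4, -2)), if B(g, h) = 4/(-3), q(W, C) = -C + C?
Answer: -128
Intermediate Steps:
q(W, C) = 0
B(g, h) = -4/3 (B(g, h) = 4*(-⅓) = -4/3)
((-12 - (29 + 12)) + 149)*B(-8, q(4, -2)) = ((-12 - (29 + 12)) + 149)*(-4/3) = ((-12 - 1*41) + 149)*(-4/3) = ((-12 - 41) + 149)*(-4/3) = (-53 + 149)*(-4/3) = 96*(-4/3) = -128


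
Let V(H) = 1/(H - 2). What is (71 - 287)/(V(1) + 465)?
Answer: -27/58 ≈ -0.46552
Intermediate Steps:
V(H) = 1/(-2 + H)
(71 - 287)/(V(1) + 465) = (71 - 287)/(1/(-2 + 1) + 465) = -216/(1/(-1) + 465) = -216/(-1 + 465) = -216/464 = -216*1/464 = -27/58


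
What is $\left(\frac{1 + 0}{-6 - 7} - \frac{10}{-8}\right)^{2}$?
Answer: $\frac{3721}{2704} \approx 1.3761$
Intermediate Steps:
$\left(\frac{1 + 0}{-6 - 7} - \frac{10}{-8}\right)^{2} = \left(1 \frac{1}{-13} - - \frac{5}{4}\right)^{2} = \left(1 \left(- \frac{1}{13}\right) + \frac{5}{4}\right)^{2} = \left(- \frac{1}{13} + \frac{5}{4}\right)^{2} = \left(\frac{61}{52}\right)^{2} = \frac{3721}{2704}$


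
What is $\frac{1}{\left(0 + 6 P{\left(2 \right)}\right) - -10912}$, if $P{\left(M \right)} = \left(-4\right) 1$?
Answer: $\frac{1}{10888} \approx 9.1844 \cdot 10^{-5}$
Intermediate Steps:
$P{\left(M \right)} = -4$
$\frac{1}{\left(0 + 6 P{\left(2 \right)}\right) - -10912} = \frac{1}{\left(0 + 6 \left(-4\right)\right) - -10912} = \frac{1}{\left(0 - 24\right) + 10912} = \frac{1}{-24 + 10912} = \frac{1}{10888}$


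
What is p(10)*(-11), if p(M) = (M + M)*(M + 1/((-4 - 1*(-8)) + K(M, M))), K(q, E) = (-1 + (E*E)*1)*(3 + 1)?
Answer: -44011/20 ≈ -2200.6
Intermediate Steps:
K(q, E) = -4 + 4*E² (K(q, E) = (-1 + E²*1)*4 = (-1 + E²)*4 = -4 + 4*E²)
p(M) = 2*M*(M + 1/(4*M²)) (p(M) = (M + M)*(M + 1/((-4 - 1*(-8)) + (-4 + 4*M²))) = (2*M)*(M + 1/((-4 + 8) + (-4 + 4*M²))) = (2*M)*(M + 1/(4 + (-4 + 4*M²))) = (2*M)*(M + 1/(4*M²)) = 2*M*(M + 1/(4*M²)))
p(10)*(-11) = ((½)*(1 + 4*10³)/10)*(-11) = ((½)*(⅒)*(1 + 4*1000))*(-11) = ((½)*(⅒)*(1 + 4000))*(-11) = ((½)*(⅒)*4001)*(-11) = (4001/20)*(-11) = -44011/20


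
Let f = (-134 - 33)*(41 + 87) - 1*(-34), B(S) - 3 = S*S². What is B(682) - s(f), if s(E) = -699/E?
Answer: 2256664457861/7114 ≈ 3.1721e+8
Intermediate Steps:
B(S) = 3 + S³ (B(S) = 3 + S*S² = 3 + S³)
f = -21342 (f = -167*128 + 34 = -21376 + 34 = -21342)
B(682) - s(f) = (3 + 682³) - (-699)/(-21342) = (3 + 317214568) - (-699)*(-1)/21342 = 317214571 - 1*233/7114 = 317214571 - 233/7114 = 2256664457861/7114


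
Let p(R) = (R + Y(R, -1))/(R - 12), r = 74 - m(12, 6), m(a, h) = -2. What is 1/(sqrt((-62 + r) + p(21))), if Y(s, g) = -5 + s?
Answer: 3*sqrt(163)/163 ≈ 0.23498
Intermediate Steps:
r = 76 (r = 74 - 1*(-2) = 74 + 2 = 76)
p(R) = (-5 + 2*R)/(-12 + R) (p(R) = (R + (-5 + R))/(R - 12) = (-5 + 2*R)/(-12 + R))
1/(sqrt((-62 + r) + p(21))) = 1/(sqrt((-62 + 76) + (-5 + 2*21)/(-12 + 21))) = 1/(sqrt(14 + (-5 + 42)/9)) = 1/(sqrt(14 + (1/9)*37)) = 1/(sqrt(14 + 37/9)) = 1/(sqrt(163/9)) = 1/(sqrt(163)/3) = 3*sqrt(163)/163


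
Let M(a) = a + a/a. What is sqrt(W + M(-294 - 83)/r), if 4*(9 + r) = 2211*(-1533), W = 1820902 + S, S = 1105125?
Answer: sqrt(1690873525287483)/24039 ≈ 1710.6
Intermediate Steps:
M(a) = 1 + a (M(a) = a + 1 = 1 + a)
W = 2926027 (W = 1820902 + 1105125 = 2926027)
r = -3389499/4 (r = -9 + (2211*(-1533))/4 = -9 + (1/4)*(-3389463) = -9 - 3389463/4 = -3389499/4 ≈ -8.4738e+5)
sqrt(W + M(-294 - 83)/r) = sqrt(2926027 + (1 + (-294 - 83))/(-3389499/4)) = sqrt(2926027 + (1 - 377)*(-4/3389499)) = sqrt(2926027 - 376*(-4/3389499)) = sqrt(2926027 + 32/72117) = sqrt(211016289191/72117) = sqrt(1690873525287483)/24039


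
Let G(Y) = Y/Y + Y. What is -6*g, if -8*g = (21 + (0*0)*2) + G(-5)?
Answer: 51/4 ≈ 12.750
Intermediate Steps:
G(Y) = 1 + Y
g = -17/8 (g = -((21 + (0*0)*2) + (1 - 5))/8 = -((21 + 0*2) - 4)/8 = -((21 + 0) - 4)/8 = -(21 - 4)/8 = -⅛*17 = -17/8 ≈ -2.1250)
-6*g = -6*(-17/8) = 51/4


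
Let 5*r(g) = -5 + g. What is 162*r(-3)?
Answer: -1296/5 ≈ -259.20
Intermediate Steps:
r(g) = -1 + g/5 (r(g) = (-5 + g)/5 = -1 + g/5)
162*r(-3) = 162*(-1 + (1/5)*(-3)) = 162*(-1 - 3/5) = 162*(-8/5) = -1296/5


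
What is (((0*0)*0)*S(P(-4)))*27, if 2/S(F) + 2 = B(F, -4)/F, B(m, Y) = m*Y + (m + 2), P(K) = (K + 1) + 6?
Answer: 0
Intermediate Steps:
P(K) = 7 + K (P(K) = (1 + K) + 6 = 7 + K)
B(m, Y) = 2 + m + Y*m (B(m, Y) = Y*m + (2 + m) = 2 + m + Y*m)
S(F) = 2/(-2 + (2 - 3*F)/F) (S(F) = 2/(-2 + (2 + F - 4*F)/F) = 2/(-2 + (2 - 3*F)/F))
(((0*0)*0)*S(P(-4)))*27 = (((0*0)*0)*(-2*(7 - 4)/(-2 + 5*(7 - 4))))*27 = ((0*0)*(-2*3/(-2 + 5*3)))*27 = (0*(-2*3/(-2 + 15)))*27 = (0*(-2*3/13))*27 = (0*(-2*3*1/13))*27 = (0*(-6/13))*27 = 0*27 = 0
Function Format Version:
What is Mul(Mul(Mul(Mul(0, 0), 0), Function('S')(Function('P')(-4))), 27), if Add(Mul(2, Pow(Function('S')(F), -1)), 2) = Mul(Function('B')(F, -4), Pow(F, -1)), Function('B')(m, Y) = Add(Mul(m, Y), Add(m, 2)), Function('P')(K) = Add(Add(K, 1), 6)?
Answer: 0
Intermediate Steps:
Function('P')(K) = Add(7, K) (Function('P')(K) = Add(Add(1, K), 6) = Add(7, K))
Function('B')(m, Y) = Add(2, m, Mul(Y, m)) (Function('B')(m, Y) = Add(Mul(Y, m), Add(2, m)) = Add(2, m, Mul(Y, m)))
Function('S')(F) = Mul(2, Pow(Add(-2, Mul(Pow(F, -1), Add(2, Mul(-3, F)))), -1)) (Function('S')(F) = Mul(2, Pow(Add(-2, Mul(Add(2, F, Mul(-4, F)), Pow(F, -1))), -1)) = Mul(2, Pow(Add(-2, Mul(Add(2, Mul(-3, F)), Pow(F, -1))), -1)) = Mul(2, Pow(Add(-2, Mul(Pow(F, -1), Add(2, Mul(-3, F)))), -1)))
Mul(Mul(Mul(Mul(0, 0), 0), Function('S')(Function('P')(-4))), 27) = Mul(Mul(Mul(Mul(0, 0), 0), Mul(-2, Add(7, -4), Pow(Add(-2, Mul(5, Add(7, -4))), -1))), 27) = Mul(Mul(Mul(0, 0), Mul(-2, 3, Pow(Add(-2, Mul(5, 3)), -1))), 27) = Mul(Mul(0, Mul(-2, 3, Pow(Add(-2, 15), -1))), 27) = Mul(Mul(0, Mul(-2, 3, Pow(13, -1))), 27) = Mul(Mul(0, Mul(-2, 3, Rational(1, 13))), 27) = Mul(Mul(0, Rational(-6, 13)), 27) = Mul(0, 27) = 0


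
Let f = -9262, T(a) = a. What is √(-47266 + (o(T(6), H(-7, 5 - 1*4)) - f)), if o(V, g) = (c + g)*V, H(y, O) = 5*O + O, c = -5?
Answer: 3*I*√4222 ≈ 194.93*I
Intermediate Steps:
H(y, O) = 6*O
o(V, g) = V*(-5 + g) (o(V, g) = (-5 + g)*V = V*(-5 + g))
√(-47266 + (o(T(6), H(-7, 5 - 1*4)) - f)) = √(-47266 + (6*(-5 + 6*(5 - 1*4)) - 1*(-9262))) = √(-47266 + (6*(-5 + 6*(5 - 4)) + 9262)) = √(-47266 + (6*(-5 + 6*1) + 9262)) = √(-47266 + (6*(-5 + 6) + 9262)) = √(-47266 + (6*1 + 9262)) = √(-47266 + (6 + 9262)) = √(-47266 + 9268) = √(-37998) = 3*I*√4222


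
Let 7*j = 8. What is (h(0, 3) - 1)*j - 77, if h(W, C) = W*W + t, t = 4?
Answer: -515/7 ≈ -73.571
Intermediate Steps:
h(W, C) = 4 + W² (h(W, C) = W*W + 4 = W² + 4 = 4 + W²)
j = 8/7 (j = (⅐)*8 = 8/7 ≈ 1.1429)
(h(0, 3) - 1)*j - 77 = ((4 + 0²) - 1)*(8/7) - 77 = ((4 + 0) - 1)*(8/7) - 77 = (4 - 1)*(8/7) - 77 = 3*(8/7) - 77 = 24/7 - 77 = -515/7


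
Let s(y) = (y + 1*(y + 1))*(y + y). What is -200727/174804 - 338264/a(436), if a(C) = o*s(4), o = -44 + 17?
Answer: 2447486957/14159124 ≈ 172.86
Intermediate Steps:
s(y) = 2*y*(1 + 2*y) (s(y) = (y + 1*(1 + y))*(2*y) = (y + (1 + y))*(2*y) = (1 + 2*y)*(2*y) = 2*y*(1 + 2*y))
o = -27
a(C) = -1944 (a(C) = -54*4*(1 + 2*4) = -54*4*(1 + 8) = -54*4*9 = -27*72 = -1944)
-200727/174804 - 338264/a(436) = -200727/174804 - 338264/(-1944) = -200727*1/174804 - 338264*(-1/1944) = -66909/58268 + 42283/243 = 2447486957/14159124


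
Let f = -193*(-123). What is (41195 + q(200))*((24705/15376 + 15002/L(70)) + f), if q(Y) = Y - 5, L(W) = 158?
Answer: 599185342542265/607352 ≈ 9.8655e+8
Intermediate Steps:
q(Y) = -5 + Y
f = 23739
(41195 + q(200))*((24705/15376 + 15002/L(70)) + f) = (41195 + (-5 + 200))*((24705/15376 + 15002/158) + 23739) = (41195 + 195)*((24705*(1/15376) + 15002*(1/158)) + 23739) = 41390*((24705/15376 + 7501/79) + 23739) = 41390*(117287071/1214704 + 23739) = 41390*(28953145327/1214704) = 599185342542265/607352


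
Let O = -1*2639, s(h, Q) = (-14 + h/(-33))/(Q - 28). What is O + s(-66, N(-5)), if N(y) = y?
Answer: -29025/11 ≈ -2638.6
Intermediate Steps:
s(h, Q) = (-14 - h/33)/(-28 + Q) (s(h, Q) = (-14 + h*(-1/33))/(-28 + Q) = (-14 - h/33)/(-28 + Q))
O = -2639
O + s(-66, N(-5)) = -2639 + (-462 - 1*(-66))/(33*(-28 - 5)) = -2639 + (1/33)*(-462 + 66)/(-33) = -2639 + (1/33)*(-1/33)*(-396) = -2639 + 4/11 = -29025/11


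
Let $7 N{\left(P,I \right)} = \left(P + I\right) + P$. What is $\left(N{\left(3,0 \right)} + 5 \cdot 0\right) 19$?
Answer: $\frac{114}{7} \approx 16.286$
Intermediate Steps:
$N{\left(P,I \right)} = \frac{I}{7} + \frac{2 P}{7}$ ($N{\left(P,I \right)} = \frac{\left(P + I\right) + P}{7} = \frac{\left(I + P\right) + P}{7} = \frac{I + 2 P}{7} = \frac{I}{7} + \frac{2 P}{7}$)
$\left(N{\left(3,0 \right)} + 5 \cdot 0\right) 19 = \left(\left(\frac{1}{7} \cdot 0 + \frac{2}{7} \cdot 3\right) + 5 \cdot 0\right) 19 = \left(\left(0 + \frac{6}{7}\right) + 0\right) 19 = \left(\frac{6}{7} + 0\right) 19 = \frac{6}{7} \cdot 19 = \frac{114}{7}$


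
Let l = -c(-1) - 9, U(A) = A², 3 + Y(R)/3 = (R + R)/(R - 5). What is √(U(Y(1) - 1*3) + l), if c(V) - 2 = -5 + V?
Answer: √709/2 ≈ 13.314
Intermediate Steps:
Y(R) = -9 + 6*R/(-5 + R) (Y(R) = -9 + 3*((R + R)/(R - 5)) = -9 + 3*((2*R)/(-5 + R)) = -9 + 3*(2*R/(-5 + R)) = -9 + 6*R/(-5 + R))
c(V) = -3 + V (c(V) = 2 + (-5 + V) = -3 + V)
l = -5 (l = -(-3 - 1) - 9 = -1*(-4) - 9 = 4 - 9 = -5)
√(U(Y(1) - 1*3) + l) = √((3*(15 - 1*1)/(-5 + 1) - 1*3)² - 5) = √((3*(15 - 1)/(-4) - 3)² - 5) = √((3*(-¼)*14 - 3)² - 5) = √((-21/2 - 3)² - 5) = √((-27/2)² - 5) = √(729/4 - 5) = √(709/4) = √709/2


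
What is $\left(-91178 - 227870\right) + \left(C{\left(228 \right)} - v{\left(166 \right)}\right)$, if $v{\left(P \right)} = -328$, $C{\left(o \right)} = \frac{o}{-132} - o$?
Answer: $- \frac{3508447}{11} \approx -3.1895 \cdot 10^{5}$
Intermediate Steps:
$C{\left(o \right)} = - \frac{133 o}{132}$ ($C{\left(o \right)} = o \left(- \frac{1}{132}\right) - o = - \frac{o}{132} - o = - \frac{133 o}{132}$)
$\left(-91178 - 227870\right) + \left(C{\left(228 \right)} - v{\left(166 \right)}\right) = \left(-91178 - 227870\right) - - \frac{1081}{11} = -319048 + \left(- \frac{2527}{11} + 328\right) = -319048 + \frac{1081}{11} = - \frac{3508447}{11}$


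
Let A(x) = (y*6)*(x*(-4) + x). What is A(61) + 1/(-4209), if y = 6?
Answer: -27728893/4209 ≈ -6588.0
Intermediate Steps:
A(x) = -108*x (A(x) = (6*6)*(x*(-4) + x) = 36*(-4*x + x) = 36*(-3*x) = -108*x)
A(61) + 1/(-4209) = -108*61 + 1/(-4209) = -6588 - 1/4209 = -27728893/4209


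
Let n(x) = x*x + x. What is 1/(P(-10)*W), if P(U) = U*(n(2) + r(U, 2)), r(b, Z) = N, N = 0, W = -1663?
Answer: 1/99780 ≈ 1.0022e-5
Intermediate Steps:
r(b, Z) = 0
n(x) = x + x² (n(x) = x² + x = x + x²)
P(U) = 6*U (P(U) = U*(2*(1 + 2) + 0) = U*(2*3 + 0) = U*(6 + 0) = U*6 = 6*U)
1/(P(-10)*W) = 1/((6*(-10))*(-1663)) = 1/(-60*(-1663)) = 1/99780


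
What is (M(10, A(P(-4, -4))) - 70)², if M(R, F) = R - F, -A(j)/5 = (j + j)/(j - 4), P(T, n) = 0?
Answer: 3600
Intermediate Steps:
A(j) = -10*j/(-4 + j) (A(j) = -5*(j + j)/(j - 4) = -5*2*j/(-4 + j) = -10*j/(-4 + j))
(M(10, A(P(-4, -4))) - 70)² = ((10 - (-10)*0/(-4 + 0)) - 70)² = ((10 - (-10)*0/(-4)) - 70)² = ((10 - (-10)*0*(-1)/4) - 70)² = ((10 - 1*0) - 70)² = ((10 + 0) - 70)² = (10 - 70)² = (-60)² = 3600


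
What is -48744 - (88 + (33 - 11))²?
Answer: -60844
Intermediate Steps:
-48744 - (88 + (33 - 11))² = -48744 - (88 + 22)² = -48744 - 1*110² = -48744 - 1*12100 = -48744 - 12100 = -60844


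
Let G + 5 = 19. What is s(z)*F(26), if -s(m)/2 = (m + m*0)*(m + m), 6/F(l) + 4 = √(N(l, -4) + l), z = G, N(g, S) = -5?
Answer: -18816/5 - 4704*√21/5 ≈ -8074.5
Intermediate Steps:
G = 14 (G = -5 + 19 = 14)
z = 14
F(l) = 6/(-4 + √(-5 + l))
s(m) = -4*m² (s(m) = -2*(m + m*0)*(m + m) = -2*(m + 0)*2*m = -2*m*2*m = -4*m²)
s(z)*F(26) = (-4*14²)*(6/(-4 + √(-5 + 26))) = (-4*196)*(6/(-4 + √21)) = -4704/(-4 + √21)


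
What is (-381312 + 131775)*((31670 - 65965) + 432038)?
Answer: -99251594991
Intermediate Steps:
(-381312 + 131775)*((31670 - 65965) + 432038) = -249537*(-34295 + 432038) = -249537*397743 = -99251594991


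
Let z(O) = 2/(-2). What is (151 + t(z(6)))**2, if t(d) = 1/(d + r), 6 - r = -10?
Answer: 5134756/225 ≈ 22821.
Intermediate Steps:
r = 16 (r = 6 - 1*(-10) = 6 + 10 = 16)
z(O) = -1 (z(O) = 2*(-1/2) = -1)
t(d) = 1/(16 + d) (t(d) = 1/(d + 16) = 1/(16 + d))
(151 + t(z(6)))**2 = (151 + 1/(16 - 1))**2 = (151 + 1/15)**2 = (2266/15)**2 = 5134756/225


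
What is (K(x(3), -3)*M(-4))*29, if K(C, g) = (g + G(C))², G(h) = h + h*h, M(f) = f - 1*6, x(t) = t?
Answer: -23490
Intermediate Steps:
M(f) = -6 + f (M(f) = f - 6 = -6 + f)
G(h) = h + h²
K(C, g) = (g + C*(1 + C))²
(K(x(3), -3)*M(-4))*29 = ((-3 + 3*(1 + 3))²*(-6 - 4))*29 = ((-3 + 3*4)²*(-10))*29 = ((-3 + 12)²*(-10))*29 = (9²*(-10))*29 = (81*(-10))*29 = -810*29 = -23490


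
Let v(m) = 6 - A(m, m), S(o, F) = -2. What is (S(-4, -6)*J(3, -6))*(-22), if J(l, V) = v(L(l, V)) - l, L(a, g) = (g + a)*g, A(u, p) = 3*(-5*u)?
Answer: 12012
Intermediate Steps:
A(u, p) = -15*u
L(a, g) = g*(a + g) (L(a, g) = (a + g)*g = g*(a + g))
v(m) = 6 + 15*m (v(m) = 6 - (-15)*m = 6 + 15*m)
J(l, V) = 6 - l + 15*V*(V + l) (J(l, V) = (6 + 15*(V*(l + V))) - l = (6 + 15*(V*(V + l))) - l = (6 + 15*V*(V + l)) - l = 6 - l + 15*V*(V + l))
(S(-4, -6)*J(3, -6))*(-22) = -2*(6 - 1*3 + 15*(-6)*(-6 + 3))*(-22) = -2*(6 - 3 + 15*(-6)*(-3))*(-22) = -2*(6 - 3 + 270)*(-22) = -2*273*(-22) = -546*(-22) = 12012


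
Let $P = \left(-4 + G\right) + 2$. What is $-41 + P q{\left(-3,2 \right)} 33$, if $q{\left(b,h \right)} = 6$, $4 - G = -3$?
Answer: $949$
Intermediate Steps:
$G = 7$ ($G = 4 - -3 = 4 + 3 = 7$)
$P = 5$ ($P = \left(-4 + 7\right) + 2 = 3 + 2 = 5$)
$-41 + P q{\left(-3,2 \right)} 33 = -41 + 5 \cdot 6 \cdot 33 = -41 + 30 \cdot 33 = -41 + 990 = 949$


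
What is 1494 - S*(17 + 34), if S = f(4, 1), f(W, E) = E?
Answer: 1443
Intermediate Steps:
S = 1
1494 - S*(17 + 34) = 1494 - (17 + 34) = 1494 - 51 = 1443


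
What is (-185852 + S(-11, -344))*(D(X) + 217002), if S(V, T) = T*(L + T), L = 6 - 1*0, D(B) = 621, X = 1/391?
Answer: -15142208340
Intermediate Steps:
X = 1/391 ≈ 0.0025575
L = 6 (L = 6 + 0 = 6)
S(V, T) = T*(6 + T)
(-185852 + S(-11, -344))*(D(X) + 217002) = (-185852 - 344*(6 - 344))*(621 + 217002) = (-185852 - 344*(-338))*217623 = (-185852 + 116272)*217623 = -69580*217623 = -15142208340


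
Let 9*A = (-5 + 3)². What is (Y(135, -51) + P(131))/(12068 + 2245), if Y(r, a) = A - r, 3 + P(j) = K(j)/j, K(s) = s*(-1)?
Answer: -1247/128817 ≈ -0.0096804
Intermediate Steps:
K(s) = -s
P(j) = -4 (P(j) = -3 + (-j)/j = -3 - 1 = -4)
A = 4/9 (A = (-5 + 3)²/9 = (⅑)*(-2)² = (⅑)*4 = 4/9 ≈ 0.44444)
Y(r, a) = 4/9 - r
(Y(135, -51) + P(131))/(12068 + 2245) = ((4/9 - 1*135) - 4)/(12068 + 2245) = ((4/9 - 135) - 4)/14313 = (-1211/9 - 4)*(1/14313) = -1247/9*1/14313 = -1247/128817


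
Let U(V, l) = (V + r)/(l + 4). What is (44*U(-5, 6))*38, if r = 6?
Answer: 836/5 ≈ 167.20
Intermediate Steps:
U(V, l) = (6 + V)/(4 + l) (U(V, l) = (V + 6)/(l + 4) = (6 + V)/(4 + l))
(44*U(-5, 6))*38 = (44*((6 - 5)/(4 + 6)))*38 = (44*(1/10))*38 = (44*((⅒)*1))*38 = (44*(⅒))*38 = (22/5)*38 = 836/5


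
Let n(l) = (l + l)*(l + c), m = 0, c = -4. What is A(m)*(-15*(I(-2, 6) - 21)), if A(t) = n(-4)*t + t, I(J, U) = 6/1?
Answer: 0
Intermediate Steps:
I(J, U) = 6 (I(J, U) = 6*1 = 6)
n(l) = 2*l*(-4 + l) (n(l) = (l + l)*(l - 4) = (2*l)*(-4 + l) = 2*l*(-4 + l))
A(t) = 65*t (A(t) = (2*(-4)*(-4 - 4))*t + t = (2*(-4)*(-8))*t + t = 64*t + t = 65*t)
A(m)*(-15*(I(-2, 6) - 21)) = (65*0)*(-15*(6 - 21)) = 0*(-15*(-15)) = 0*225 = 0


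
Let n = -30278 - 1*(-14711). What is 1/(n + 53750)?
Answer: 1/38183 ≈ 2.6190e-5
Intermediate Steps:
n = -15567 (n = -30278 + 14711 = -15567)
1/(n + 53750) = 1/(-15567 + 53750) = 1/38183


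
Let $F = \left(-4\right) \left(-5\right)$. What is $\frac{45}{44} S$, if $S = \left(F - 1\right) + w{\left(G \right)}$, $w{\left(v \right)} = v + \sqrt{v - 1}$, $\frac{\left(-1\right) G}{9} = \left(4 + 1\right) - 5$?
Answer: $\frac{855}{44} + \frac{45 i}{44} \approx 19.432 + 1.0227 i$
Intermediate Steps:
$G = 0$ ($G = - 9 \left(\left(4 + 1\right) - 5\right) = - 9 \left(5 - 5\right) = \left(-9\right) 0 = 0$)
$F = 20$
$w{\left(v \right)} = v + \sqrt{-1 + v}$
$S = 19 + i$ ($S = \left(20 - 1\right) + \left(0 + \sqrt{-1 + 0}\right) = 19 + \left(0 + \sqrt{-1}\right) = 19 + \left(0 + i\right) = 19 + i \approx 19.0 + 1.0 i$)
$\frac{45}{44} S = \frac{45}{44} \left(19 + i\right) = 45 \cdot \frac{1}{44} \left(19 + i\right) = \frac{45 \left(19 + i\right)}{44} = \frac{855}{44} + \frac{45 i}{44}$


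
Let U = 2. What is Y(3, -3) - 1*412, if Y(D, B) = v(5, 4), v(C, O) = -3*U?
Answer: -418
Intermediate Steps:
v(C, O) = -6 (v(C, O) = -3*2 = -6)
Y(D, B) = -6
Y(3, -3) - 1*412 = -6 - 1*412 = -6 - 412 = -418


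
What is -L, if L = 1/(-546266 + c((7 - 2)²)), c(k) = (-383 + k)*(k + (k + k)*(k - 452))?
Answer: -1/7088084 ≈ -1.4108e-7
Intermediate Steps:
c(k) = (-383 + k)*(k + 2*k*(-452 + k)) (c(k) = (-383 + k)*(k + (2*k)*(-452 + k)) = (-383 + k)*(k + 2*k*(-452 + k)))
L = 1/7088084 (L = 1/(-546266 + (7 - 2)²*(345849 - 1669*(7 - 2)² + 2*((7 - 2)²)²)) = 1/(-546266 + 5²*(345849 - 1669*5² + 2*(5²)²)) = 1/(-546266 + 25*(345849 - 1669*25 + 2*25²)) = 1/(-546266 + 25*(345849 - 41725 + 2*625)) = 1/(-546266 + 25*(345849 - 41725 + 1250)) = 1/(-546266 + 25*305374) = 1/(-546266 + 7634350) = 1/7088084 ≈ 1.4108e-7)
-L = -1*1/7088084 = -1/7088084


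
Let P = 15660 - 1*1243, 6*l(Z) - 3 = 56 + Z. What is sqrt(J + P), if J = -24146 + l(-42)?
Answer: 67*I*sqrt(78)/6 ≈ 98.621*I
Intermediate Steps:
l(Z) = 59/6 + Z/6 (l(Z) = 1/2 + (56 + Z)/6 = 1/2 + (28/3 + Z/6) = 59/6 + Z/6)
J = -144859/6 (J = -24146 + (59/6 + (1/6)*(-42)) = -24146 + (59/6 - 7) = -24146 + 17/6 = -144859/6 ≈ -24143.)
P = 14417 (P = 15660 - 1243 = 14417)
sqrt(J + P) = sqrt(-144859/6 + 14417) = sqrt(-58357/6) = 67*I*sqrt(78)/6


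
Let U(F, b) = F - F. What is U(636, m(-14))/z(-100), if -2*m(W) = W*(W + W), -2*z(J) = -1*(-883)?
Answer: 0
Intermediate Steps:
z(J) = -883/2 (z(J) = -(-1)*(-883)/2 = -½*883 = -883/2)
m(W) = -W² (m(W) = -W*(W + W)/2 = -W*2*W/2 = -W²)
U(F, b) = 0
U(636, m(-14))/z(-100) = 0/(-883/2) = 0*(-2/883) = 0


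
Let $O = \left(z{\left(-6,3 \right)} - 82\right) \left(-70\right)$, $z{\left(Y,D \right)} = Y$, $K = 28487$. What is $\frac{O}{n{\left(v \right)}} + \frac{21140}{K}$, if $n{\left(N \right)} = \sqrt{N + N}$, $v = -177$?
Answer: $\frac{21140}{28487} - \frac{3080 i \sqrt{354}}{177} \approx 0.74209 - 327.4 i$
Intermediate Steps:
$n{\left(N \right)} = \sqrt{2} \sqrt{N}$ ($n{\left(N \right)} = \sqrt{2 N} = \sqrt{2} \sqrt{N}$)
$O = 6160$ ($O = \left(-6 - 82\right) \left(-70\right) = \left(-88\right) \left(-70\right) = 6160$)
$\frac{O}{n{\left(v \right)}} + \frac{21140}{K} = \frac{6160}{\sqrt{2} \sqrt{-177}} + \frac{21140}{28487} = \frac{6160}{\sqrt{2} i \sqrt{177}} + 21140 \cdot \frac{1}{28487} = \frac{6160}{i \sqrt{354}} + \frac{21140}{28487} = 6160 \left(- \frac{i \sqrt{354}}{354}\right) + \frac{21140}{28487} = - \frac{3080 i \sqrt{354}}{177} + \frac{21140}{28487} = \frac{21140}{28487} - \frac{3080 i \sqrt{354}}{177}$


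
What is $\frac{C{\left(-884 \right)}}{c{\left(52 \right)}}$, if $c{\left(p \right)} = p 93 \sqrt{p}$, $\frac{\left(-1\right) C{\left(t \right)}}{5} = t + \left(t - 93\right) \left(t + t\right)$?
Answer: $- \frac{1785 \sqrt{13}}{26} \approx -247.53$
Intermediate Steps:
$C{\left(t \right)} = - 5 t - 10 t \left(-93 + t\right)$ ($C{\left(t \right)} = - 5 \left(t + \left(t - 93\right) \left(t + t\right)\right) = - 5 \left(t + \left(-93 + t\right) 2 t\right) = - 5 \left(t + 2 t \left(-93 + t\right)\right) = - 5 t - 10 t \left(-93 + t\right)$)
$c{\left(p \right)} = 93 p^{\frac{3}{2}}$
$\frac{C{\left(-884 \right)}}{c{\left(52 \right)}} = \frac{5 \left(-884\right) \left(185 - -1768\right)}{93 \cdot 52^{\frac{3}{2}}} = \frac{5 \left(-884\right) \left(185 + 1768\right)}{93 \cdot 104 \sqrt{13}} = \frac{5 \left(-884\right) 1953}{9672 \sqrt{13}} = - 8632260 \frac{\sqrt{13}}{125736} = - \frac{1785 \sqrt{13}}{26}$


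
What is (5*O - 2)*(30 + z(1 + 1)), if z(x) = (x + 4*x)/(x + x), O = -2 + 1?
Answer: -455/2 ≈ -227.50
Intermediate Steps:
O = -1
z(x) = 5/2 (z(x) = (5*x)/((2*x)) = (5*x)*(1/(2*x)) = 5/2)
(5*O - 2)*(30 + z(1 + 1)) = (5*(-1) - 2)*(30 + 5/2) = (-5 - 2)*(65/2) = -7*65/2 = -455/2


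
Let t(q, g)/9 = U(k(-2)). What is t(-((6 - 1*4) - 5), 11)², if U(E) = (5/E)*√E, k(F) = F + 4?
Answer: 2025/2 ≈ 1012.5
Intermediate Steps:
k(F) = 4 + F
U(E) = 5/√E
t(q, g) = 45*√2/2 (t(q, g) = 9*(5/√(4 - 2)) = 9*(5/√2) = 9*(5*(√2/2)) = 9*(5*√2/2) = 45*√2/2)
t(-((6 - 1*4) - 5), 11)² = (45*√2/2)² = 2025/2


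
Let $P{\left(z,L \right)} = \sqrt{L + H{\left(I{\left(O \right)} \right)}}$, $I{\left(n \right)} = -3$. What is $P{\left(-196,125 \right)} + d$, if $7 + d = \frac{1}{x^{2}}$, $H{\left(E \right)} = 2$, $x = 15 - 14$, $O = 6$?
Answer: $-6 + \sqrt{127} \approx 5.2694$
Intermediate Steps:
$x = 1$
$P{\left(z,L \right)} = \sqrt{2 + L}$ ($P{\left(z,L \right)} = \sqrt{L + 2} = \sqrt{2 + L}$)
$d = -6$ ($d = -7 + \frac{1}{1^{2}} = -7 + 1^{-1} = -7 + 1 = -6$)
$P{\left(-196,125 \right)} + d = \sqrt{2 + 125} - 6 = \sqrt{127} - 6 = -6 + \sqrt{127}$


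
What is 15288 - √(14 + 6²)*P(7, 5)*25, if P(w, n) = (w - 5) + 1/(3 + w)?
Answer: 15288 - 525*√2/2 ≈ 14917.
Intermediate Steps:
P(w, n) = -5 + w + 1/(3 + w) (P(w, n) = (-5 + w) + 1/(3 + w) = -5 + w + 1/(3 + w))
15288 - √(14 + 6²)*P(7, 5)*25 = 15288 - √(14 + 6²)*((-14 + 7² - 2*7)/(3 + 7))*25 = 15288 - √(14 + 36)*((-14 + 49 - 14)/10)*25 = 15288 - √50*((⅒)*21)*25 = 15288 - (5*√2)*(21/10)*25 = 15288 - 21*√2/2*25 = 15288 - 525*√2/2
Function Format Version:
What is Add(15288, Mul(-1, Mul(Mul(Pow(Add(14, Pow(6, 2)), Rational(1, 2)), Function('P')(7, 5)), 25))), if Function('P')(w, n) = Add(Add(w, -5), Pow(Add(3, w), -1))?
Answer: Add(15288, Mul(Rational(-525, 2), Pow(2, Rational(1, 2)))) ≈ 14917.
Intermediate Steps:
Function('P')(w, n) = Add(-5, w, Pow(Add(3, w), -1)) (Function('P')(w, n) = Add(Add(-5, w), Pow(Add(3, w), -1)) = Add(-5, w, Pow(Add(3, w), -1)))
Add(15288, Mul(-1, Mul(Mul(Pow(Add(14, Pow(6, 2)), Rational(1, 2)), Function('P')(7, 5)), 25))) = Add(15288, Mul(-1, Mul(Mul(Pow(Add(14, Pow(6, 2)), Rational(1, 2)), Mul(Pow(Add(3, 7), -1), Add(-14, Pow(7, 2), Mul(-2, 7)))), 25))) = Add(15288, Mul(-1, Mul(Mul(Pow(Add(14, 36), Rational(1, 2)), Mul(Pow(10, -1), Add(-14, 49, -14))), 25))) = Add(15288, Mul(-1, Mul(Mul(Pow(50, Rational(1, 2)), Mul(Rational(1, 10), 21)), 25))) = Add(15288, Mul(-1, Mul(Mul(Mul(5, Pow(2, Rational(1, 2))), Rational(21, 10)), 25))) = Add(15288, Mul(-1, Mul(Mul(Rational(21, 2), Pow(2, Rational(1, 2))), 25))) = Add(15288, Mul(-1, Mul(Rational(525, 2), Pow(2, Rational(1, 2))))) = Add(15288, Mul(Rational(-525, 2), Pow(2, Rational(1, 2))))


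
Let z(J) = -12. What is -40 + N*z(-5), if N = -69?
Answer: 788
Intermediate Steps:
-40 + N*z(-5) = -40 - 69*(-12) = -40 + 828 = 788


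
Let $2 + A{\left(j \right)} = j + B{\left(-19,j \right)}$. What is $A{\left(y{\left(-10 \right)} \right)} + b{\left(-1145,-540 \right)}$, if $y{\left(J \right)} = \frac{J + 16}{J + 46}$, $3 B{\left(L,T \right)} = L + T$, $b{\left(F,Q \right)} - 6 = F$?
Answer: $- \frac{10324}{9} \approx -1147.1$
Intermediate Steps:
$b{\left(F,Q \right)} = 6 + F$
$B{\left(L,T \right)} = \frac{L}{3} + \frac{T}{3}$ ($B{\left(L,T \right)} = \frac{L + T}{3} = \frac{L}{3} + \frac{T}{3}$)
$y{\left(J \right)} = \frac{16 + J}{46 + J}$
$A{\left(j \right)} = - \frac{25}{3} + \frac{4 j}{3}$ ($A{\left(j \right)} = -2 + \left(j + \left(\frac{1}{3} \left(-19\right) + \frac{j}{3}\right)\right) = -2 + \left(j + \left(- \frac{19}{3} + \frac{j}{3}\right)\right) = -2 + \left(- \frac{19}{3} + \frac{4 j}{3}\right) = - \frac{25}{3} + \frac{4 j}{3}$)
$A{\left(y{\left(-10 \right)} \right)} + b{\left(-1145,-540 \right)} = \left(- \frac{25}{3} + \frac{4 \frac{16 - 10}{46 - 10}}{3}\right) + \left(6 - 1145\right) = \left(- \frac{25}{3} + \frac{4 \cdot \frac{1}{36} \cdot 6}{3}\right) - 1139 = \left(- \frac{25}{3} + \frac{4}{3} \cdot \frac{1}{6}\right) - 1139 = \left(- \frac{25}{3} + \frac{2}{9}\right) - 1139 = - \frac{73}{9} - 1139 = - \frac{10324}{9}$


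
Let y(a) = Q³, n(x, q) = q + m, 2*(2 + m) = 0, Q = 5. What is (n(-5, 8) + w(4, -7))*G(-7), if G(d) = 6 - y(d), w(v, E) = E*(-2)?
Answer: -2380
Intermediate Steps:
m = -2 (m = -2 + (½)*0 = -2 + 0 = -2)
n(x, q) = -2 + q (n(x, q) = q - 2 = -2 + q)
w(v, E) = -2*E
y(a) = 125 (y(a) = 5³ = 125)
G(d) = -119 (G(d) = 6 - 1*125 = 6 - 125 = -119)
(n(-5, 8) + w(4, -7))*G(-7) = ((-2 + 8) - 2*(-7))*(-119) = (6 + 14)*(-119) = 20*(-119) = -2380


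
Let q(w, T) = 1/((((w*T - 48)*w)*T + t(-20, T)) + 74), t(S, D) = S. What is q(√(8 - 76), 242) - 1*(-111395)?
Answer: 3*(-147869361903*I + 862642880*√17)/(2*(-1991149*I + 11616*√17)) ≈ 1.1140e+5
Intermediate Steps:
q(w, T) = 1/(54 + T*w*(-48 + T*w)) (q(w, T) = 1/((((w*T - 48)*w)*T - 20) + 74) = 1/((((T*w - 48)*w)*T - 20) + 74) = 1/((((-48 + T*w)*w)*T - 20) + 74) = 1/(((w*(-48 + T*w))*T - 20) + 74) = 1/((T*w*(-48 + T*w) - 20) + 74) = 1/((-20 + T*w*(-48 + T*w)) + 74) = 1/(54 + T*w*(-48 + T*w)))
q(√(8 - 76), 242) - 1*(-111395) = 1/(54 + 242²*(√(8 - 76))² - 48*242*√(8 - 76)) - 1*(-111395) = 1/(54 + 58564*(√(-68))² - 48*242*√(-68)) + 111395 = 1/(54 + 58564*(2*I*√17)² - 48*242*2*I*√17) + 111395 = 1/(54 + 58564*(-68) - 23232*I*√17) + 111395 = 1/(54 - 3982352 - 23232*I*√17) + 111395 = 1/(-3982298 - 23232*I*√17) + 111395 = 111395 + 1/(-3982298 - 23232*I*√17)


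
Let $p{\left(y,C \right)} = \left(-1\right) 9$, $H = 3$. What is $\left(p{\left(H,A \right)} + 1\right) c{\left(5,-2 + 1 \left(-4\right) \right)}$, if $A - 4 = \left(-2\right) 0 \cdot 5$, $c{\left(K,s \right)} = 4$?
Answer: $-32$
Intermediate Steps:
$A = 4$ ($A = 4 + \left(-2\right) 0 \cdot 5 = 4 + 0 \cdot 5 = 4 + 0 = 4$)
$p{\left(y,C \right)} = -9$
$\left(p{\left(H,A \right)} + 1\right) c{\left(5,-2 + 1 \left(-4\right) \right)} = \left(-9 + 1\right) 4 = \left(-8\right) 4 = -32$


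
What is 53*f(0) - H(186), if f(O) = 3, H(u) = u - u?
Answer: 159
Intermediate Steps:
H(u) = 0
53*f(0) - H(186) = 53*3 - 1*0 = 159 + 0 = 159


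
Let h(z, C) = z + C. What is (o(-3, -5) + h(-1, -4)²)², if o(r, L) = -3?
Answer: 484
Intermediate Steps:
h(z, C) = C + z
(o(-3, -5) + h(-1, -4)²)² = (-3 + (-4 - 1)²)² = (-3 + (-5)²)² = (-3 + 25)² = 22² = 484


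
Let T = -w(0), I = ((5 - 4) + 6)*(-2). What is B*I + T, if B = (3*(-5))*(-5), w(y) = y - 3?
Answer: -1047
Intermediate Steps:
w(y) = -3 + y
B = 75 (B = -15*(-5) = 75)
I = -14 (I = (1 + 6)*(-2) = 7*(-2) = -14)
T = 3 (T = -(-3 + 0) = -1*(-3) = 3)
B*I + T = 75*(-14) + 3 = -1050 + 3 = -1047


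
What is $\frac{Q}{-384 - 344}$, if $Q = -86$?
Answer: $\frac{43}{364} \approx 0.11813$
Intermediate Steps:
$\frac{Q}{-384 - 344} = - \frac{86}{-384 - 344} = - \frac{86}{-728} = \left(-86\right) \left(- \frac{1}{728}\right) = \frac{43}{364}$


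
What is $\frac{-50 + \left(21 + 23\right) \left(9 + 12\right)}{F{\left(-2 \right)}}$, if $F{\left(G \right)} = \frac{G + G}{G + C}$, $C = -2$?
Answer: $874$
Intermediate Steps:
$F{\left(G \right)} = \frac{2 G}{-2 + G}$ ($F{\left(G \right)} = \frac{G + G}{G - 2} = \frac{2 G}{-2 + G}$)
$\frac{-50 + \left(21 + 23\right) \left(9 + 12\right)}{F{\left(-2 \right)}} = \frac{-50 + \left(21 + 23\right) \left(9 + 12\right)}{2 \left(-2\right) \frac{1}{-2 - 2}} = \frac{-50 + 44 \cdot 21}{2 \left(-2\right) \frac{1}{-4}} = \frac{-50 + 924}{2 \left(-2\right) \left(- \frac{1}{4}\right)} = \frac{874}{1} = 874 \cdot 1 = 874$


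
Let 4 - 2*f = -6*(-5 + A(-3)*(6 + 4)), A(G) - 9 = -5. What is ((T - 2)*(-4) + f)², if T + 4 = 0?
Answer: 17161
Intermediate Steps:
T = -4 (T = -4 + 0 = -4)
A(G) = 4 (A(G) = 9 - 5 = 4)
f = 107 (f = 2 - (-3)*(-5 + 4*(6 + 4)) = 2 - (-3)*(-5 + 4*10) = 2 - (-3)*(-5 + 40) = 2 - (-3)*35 = 2 - ½*(-210) = 2 + 105 = 107)
((T - 2)*(-4) + f)² = ((-4 - 2)*(-4) + 107)² = (-6*(-4) + 107)² = (24 + 107)² = 131² = 17161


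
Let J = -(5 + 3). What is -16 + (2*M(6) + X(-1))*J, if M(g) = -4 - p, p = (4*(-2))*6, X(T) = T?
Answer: -712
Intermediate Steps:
p = -48 (p = -8*6 = -48)
M(g) = 44 (M(g) = -4 - 1*(-48) = -4 + 48 = 44)
J = -8 (J = -1*8 = -8)
-16 + (2*M(6) + X(-1))*J = -16 + (2*44 - 1)*(-8) = -16 + (88 - 1)*(-8) = -16 + 87*(-8) = -16 - 696 = -712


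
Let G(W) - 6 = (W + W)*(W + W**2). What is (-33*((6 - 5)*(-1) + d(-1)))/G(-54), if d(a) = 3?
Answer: 11/51515 ≈ 0.00021353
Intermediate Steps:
G(W) = 6 + 2*W*(W + W**2) (G(W) = 6 + (W + W)*(W + W**2) = 6 + (2*W)*(W + W**2) = 6 + 2*W*(W + W**2))
(-33*((6 - 5)*(-1) + d(-1)))/G(-54) = (-33*((6 - 5)*(-1) + 3))/(6 + 2*(-54)**2 + 2*(-54)**3) = (-33*(1*(-1) + 3))/(6 + 2*2916 + 2*(-157464)) = (-33*(-1 + 3))/(6 + 5832 - 314928) = -33*2/(-309090) = -66*(-1/309090) = 11/51515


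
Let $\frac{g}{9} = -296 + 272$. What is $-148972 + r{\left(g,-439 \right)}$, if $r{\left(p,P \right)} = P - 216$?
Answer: $-149627$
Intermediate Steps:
$g = -216$ ($g = 9 \left(-296 + 272\right) = 9 \left(-24\right) = -216$)
$r{\left(p,P \right)} = -216 + P$
$-148972 + r{\left(g,-439 \right)} = -148972 - 655 = -149627$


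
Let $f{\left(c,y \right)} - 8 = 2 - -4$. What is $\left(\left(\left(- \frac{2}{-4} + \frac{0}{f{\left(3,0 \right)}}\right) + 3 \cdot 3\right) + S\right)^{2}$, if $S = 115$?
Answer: $\frac{62001}{4} \approx 15500.0$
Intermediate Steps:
$f{\left(c,y \right)} = 14$ ($f{\left(c,y \right)} = 8 + \left(2 - -4\right) = 8 + \left(2 + 4\right) = 8 + 6 = 14$)
$\left(\left(\left(- \frac{2}{-4} + \frac{0}{f{\left(3,0 \right)}}\right) + 3 \cdot 3\right) + S\right)^{2} = \left(\left(\left(- \frac{2}{-4} + \frac{0}{14}\right) + 3 \cdot 3\right) + 115\right)^{2} = \left(\left(\left(\left(-2\right) \left(- \frac{1}{4}\right) + 0 \cdot \frac{1}{14}\right) + 9\right) + 115\right)^{2} = \left(\left(\left(\frac{1}{2} + 0\right) + 9\right) + 115\right)^{2} = \left(\left(\frac{1}{2} + 9\right) + 115\right)^{2} = \left(\frac{19}{2} + 115\right)^{2} = \left(\frac{249}{2}\right)^{2} = \frac{62001}{4}$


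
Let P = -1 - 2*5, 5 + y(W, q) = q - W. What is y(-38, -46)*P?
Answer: 143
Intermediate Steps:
y(W, q) = -5 + q - W (y(W, q) = -5 + (q - W) = -5 + q - W)
P = -11 (P = -1 - 10 = -11)
y(-38, -46)*P = (-5 - 46 - 1*(-38))*(-11) = (-5 - 46 + 38)*(-11) = -13*(-11) = 143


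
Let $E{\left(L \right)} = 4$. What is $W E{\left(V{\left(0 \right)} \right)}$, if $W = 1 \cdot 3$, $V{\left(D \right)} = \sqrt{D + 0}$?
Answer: $12$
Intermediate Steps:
$V{\left(D \right)} = \sqrt{D}$
$W = 3$
$W E{\left(V{\left(0 \right)} \right)} = 3 \cdot 4 = 12$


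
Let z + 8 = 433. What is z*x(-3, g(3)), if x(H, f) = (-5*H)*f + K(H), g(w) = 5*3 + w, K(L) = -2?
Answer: 113900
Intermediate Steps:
z = 425 (z = -8 + 433 = 425)
g(w) = 15 + w
x(H, f) = -2 - 5*H*f (x(H, f) = (-5*H)*f - 2 = -5*H*f - 2 = -2 - 5*H*f)
z*x(-3, g(3)) = 425*(-2 - 5*(-3)*(15 + 3)) = 425*(-2 - 5*(-3)*18) = 425*(-2 + 270) = 425*268 = 113900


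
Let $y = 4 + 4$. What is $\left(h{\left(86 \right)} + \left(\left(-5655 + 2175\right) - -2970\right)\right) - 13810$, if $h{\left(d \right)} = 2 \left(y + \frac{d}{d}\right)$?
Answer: $-14302$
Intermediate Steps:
$y = 8$
$h{\left(d \right)} = 18$ ($h{\left(d \right)} = 2 \left(8 + \frac{d}{d}\right) = 2 \left(8 + 1\right) = 2 \cdot 9 = 18$)
$\left(h{\left(86 \right)} + \left(\left(-5655 + 2175\right) - -2970\right)\right) - 13810 = \left(18 + \left(\left(-5655 + 2175\right) - -2970\right)\right) - 13810 = \left(18 + \left(-3480 + 2970\right)\right) - 13810 = \left(18 - 510\right) - 13810 = -492 - 13810 = -14302$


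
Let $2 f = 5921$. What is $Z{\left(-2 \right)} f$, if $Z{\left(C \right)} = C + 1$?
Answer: $- \frac{5921}{2} \approx -2960.5$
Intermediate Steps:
$f = \frac{5921}{2}$ ($f = \frac{1}{2} \cdot 5921 = \frac{5921}{2} \approx 2960.5$)
$Z{\left(C \right)} = 1 + C$
$Z{\left(-2 \right)} f = \left(1 - 2\right) \frac{5921}{2} = \left(-1\right) \frac{5921}{2} = - \frac{5921}{2}$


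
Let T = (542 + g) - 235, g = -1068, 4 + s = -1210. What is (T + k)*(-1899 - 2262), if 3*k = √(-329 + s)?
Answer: 3166521 - 1387*I*√1543 ≈ 3.1665e+6 - 54483.0*I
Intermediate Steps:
s = -1214 (s = -4 - 1210 = -1214)
T = -761 (T = (542 - 1068) - 235 = -526 - 235 = -761)
k = I*√1543/3 (k = √(-329 - 1214)/3 = √(-1543)/3 = (I*√1543)/3 = I*√1543/3 ≈ 13.094*I)
(T + k)*(-1899 - 2262) = (-761 + I*√1543/3)*(-1899 - 2262) = (-761 + I*√1543/3)*(-4161) = 3166521 - 1387*I*√1543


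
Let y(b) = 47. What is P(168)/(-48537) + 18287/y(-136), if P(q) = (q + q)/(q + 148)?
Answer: 23373363151/60072627 ≈ 389.08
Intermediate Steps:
P(q) = 2*q/(148 + q) (P(q) = (2*q)/(148 + q) = 2*q/(148 + q))
P(168)/(-48537) + 18287/y(-136) = (2*168/(148 + 168))/(-48537) + 18287/47 = (2*168/316)*(-1/48537) + 18287*(1/47) = (2*168*(1/316))*(-1/48537) + 18287/47 = (84/79)*(-1/48537) + 18287/47 = -28/1278141 + 18287/47 = 23373363151/60072627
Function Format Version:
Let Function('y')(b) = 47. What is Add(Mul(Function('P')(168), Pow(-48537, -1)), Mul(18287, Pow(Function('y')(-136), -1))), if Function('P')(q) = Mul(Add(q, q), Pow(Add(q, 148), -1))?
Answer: Rational(23373363151, 60072627) ≈ 389.08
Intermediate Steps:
Function('P')(q) = Mul(2, q, Pow(Add(148, q), -1)) (Function('P')(q) = Mul(Mul(2, q), Pow(Add(148, q), -1)) = Mul(2, q, Pow(Add(148, q), -1)))
Add(Mul(Function('P')(168), Pow(-48537, -1)), Mul(18287, Pow(Function('y')(-136), -1))) = Add(Mul(Mul(2, 168, Pow(Add(148, 168), -1)), Pow(-48537, -1)), Mul(18287, Pow(47, -1))) = Add(Mul(Mul(2, 168, Pow(316, -1)), Rational(-1, 48537)), Mul(18287, Rational(1, 47))) = Add(Mul(Mul(2, 168, Rational(1, 316)), Rational(-1, 48537)), Rational(18287, 47)) = Add(Mul(Rational(84, 79), Rational(-1, 48537)), Rational(18287, 47)) = Add(Rational(-28, 1278141), Rational(18287, 47)) = Rational(23373363151, 60072627)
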